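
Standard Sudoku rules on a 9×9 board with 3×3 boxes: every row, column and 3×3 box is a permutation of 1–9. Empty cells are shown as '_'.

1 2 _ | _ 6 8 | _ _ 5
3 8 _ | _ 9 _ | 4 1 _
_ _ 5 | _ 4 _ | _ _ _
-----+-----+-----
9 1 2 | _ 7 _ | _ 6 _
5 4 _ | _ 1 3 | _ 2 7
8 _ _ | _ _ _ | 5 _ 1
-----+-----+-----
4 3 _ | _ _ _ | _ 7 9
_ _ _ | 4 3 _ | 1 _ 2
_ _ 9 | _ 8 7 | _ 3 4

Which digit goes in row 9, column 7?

row 1, column 8 = 9: row 1 has {1,2,5,6,8}; col 8 has {1,2,3,6,7}; box has {1,4,5} → only 9 remains.
row 2, column 9 = 6: row 2 has {1,3,4,8,9}; col 9 has {1,2,4,5,7,9}; box has {1,4,5,9} → only 6 remains.
row 3, column 8 = 8: row 3 has {4,5}; col 8 has {1,2,3,6,7,9}; box has {1,4,5,6,9} → only 8 remains.
row 3, column 9 = 3: row 3 has {4,5,8}; col 9 has {1,2,4,5,6,7,9}; box has {1,4,5,6,8,9} → only 3 remains.
row 4, column 9 = 8: row 4 has {1,2,6,7,9}; col 9 has {1,2,3,4,5,6,7,9}; box has {1,2,5,6,7} → only 8 remains.
row 5, column 3 = 6: row 5 has {1,2,3,4,5,7}; col 3 has {2,5,9}; box has {1,2,4,5,8,9} → only 6 remains.
row 5, column 7 = 9: row 5 has {1,2,3,4,5,6,7}; col 7 has {1,4,5}; box has {1,2,5,6,7,8} → only 9 remains.
row 6, column 2 = 7: row 6 has {1,5,8}; col 2 has {1,2,3,4,8}; box has {1,2,4,5,6,8,9} → only 7 remains.
row 6, column 3 = 3: row 6 has {1,5,7,8}; col 3 has {2,5,6,9}; box has {1,2,4,5,6,7,8,9} → only 3 remains.
row 6, column 5 = 2: row 6 has {1,3,5,7,8}; col 5 has {1,3,4,6,7,8,9}; box has {1,3,7} → only 2 remains.
row 6, column 8 = 4: row 6 has {1,2,3,5,7,8}; col 8 has {1,2,3,6,7,8,9}; box has {1,2,5,6,7,8,9} → only 4 remains.
row 7, column 5 = 5: row 7 has {3,4,7,9}; col 5 has {1,2,3,4,6,7,8,9}; box has {3,4,7,8} → only 5 remains.
row 8, column 8 = 5: row 8 has {1,2,3,4}; col 8 has {1,2,3,4,6,7,8,9}; box has {1,2,3,4,7,9} → only 5 remains.
row 9, column 7 = 6: row 9 has {3,4,7,8,9}; col 7 has {1,4,5,9}; box has {1,2,3,4,5,7,9} → only 6 remains.

6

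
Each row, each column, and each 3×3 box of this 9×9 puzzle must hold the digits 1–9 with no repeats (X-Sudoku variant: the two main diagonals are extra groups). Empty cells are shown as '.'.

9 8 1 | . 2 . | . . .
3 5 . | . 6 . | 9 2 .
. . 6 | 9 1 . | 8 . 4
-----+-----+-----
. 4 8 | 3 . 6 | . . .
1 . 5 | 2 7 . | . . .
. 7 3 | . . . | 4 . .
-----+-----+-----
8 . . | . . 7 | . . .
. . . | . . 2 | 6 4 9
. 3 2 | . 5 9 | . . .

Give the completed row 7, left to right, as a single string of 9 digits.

row 3, column 2 = 2 (sole candidate).
row 4, column 1 = 2 (sole candidate).
row 4, column 5 = 9 (sole candidate).
row 5, column 7 = 3 (sole candidate).
row 6, column 1 = 6 (sole candidate).
row 6, column 5 = 8 (sole candidate).
row 6, column 6 = 1 (sole candidate).
row 7, column 7 = 2: row 7 has {7,8}; col 7 has {3,4,6,8,9}; box has {4,6,9}; main diagonal has {1,3,4,5,6,7,9} → only 2 remains.
row 8, column 2 = 1 (sole candidate).
row 8, column 3 = 7 (sole candidate).
row 8, column 4 = 8 (sole candidate).
row 8, column 5 = 3 (sole candidate).
row 9, column 1 = 4 (sole candidate).
row 9, column 9 = 8 (sole candidate).
row 2, column 3 = 4 (sole candidate).
row 2, column 4 = 7 (sole candidate).
row 2, column 6 = 8 (sole candidate).
row 2, column 9 = 1 (sole candidate).
row 3, column 1 = 7 (sole candidate).
row 5, column 2 = 9 (sole candidate).
row 5, column 6 = 4 (sole candidate).
row 5, column 9 = 6 (sole candidate).
row 6, column 4 = 5 (sole candidate).
row 6, column 8 = 9 (sole candidate).
row 6, column 9 = 2 (sole candidate).
row 7, column 2 = 6: row 7 has {2,7,8}; col 2 has {1,2,3,4,5,7,8,9}; box has {1,2,3,4,7,8} → only 6 remains.
row 7, column 3 = 9: row 7 has {2,6,7,8}; col 3 has {1,2,3,4,5,6,7,8}; box has {1,2,3,4,6,7,8}; anti-diagonal has {1,2,4,5,6,7,8} → only 9 remains.
row 7, column 5 = 4: row 7 has {2,6,7,8,9}; col 5 has {1,2,3,5,6,7,8,9}; box has {2,3,5,7,8,9} → only 4 remains.
row 8, column 1 = 5 (sole candidate).
row 1, column 4 = 4 (sole candidate).
row 1, column 9 = 3 (sole candidate).
row 3, column 8 = 5 (sole candidate).
row 5, column 8 = 8 (sole candidate).
row 7, column 4 = 1: row 7 has {2,4,6,7,8,9}; col 4 has {2,3,4,5,7,8,9}; box has {2,3,4,5,7,8,9} → only 1 remains.
row 7, column 8 = 3: row 7 has {1,2,4,6,7,8,9}; col 8 has {2,4,5,8,9}; box has {2,4,6,8,9} → only 3 remains.
row 7, column 9 = 5: row 7 has {1,2,3,4,6,7,8,9}; col 9 has {1,2,3,4,6,8,9}; box has {2,3,4,6,8,9} → only 5 remains.

869147235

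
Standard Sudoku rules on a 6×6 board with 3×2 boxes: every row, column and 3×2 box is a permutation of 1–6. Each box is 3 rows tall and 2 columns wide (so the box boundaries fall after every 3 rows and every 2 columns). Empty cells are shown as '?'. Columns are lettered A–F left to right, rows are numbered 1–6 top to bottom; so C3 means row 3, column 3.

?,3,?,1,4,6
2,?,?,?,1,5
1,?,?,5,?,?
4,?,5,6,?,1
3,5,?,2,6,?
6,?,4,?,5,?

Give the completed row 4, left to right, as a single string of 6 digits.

425631

A1 = 5 (sole candidate).
C1 = 2 (sole candidate).
B4 = 2: row 4 has {1,4,5,6}; col 2 has {3,5}; box has {3,4,5,6} → only 2 remains.
E4 = 3: row 4 has {1,2,4,5,6}; col 5 has {1,4,5,6}; box has {1,5,6} → only 3 remains.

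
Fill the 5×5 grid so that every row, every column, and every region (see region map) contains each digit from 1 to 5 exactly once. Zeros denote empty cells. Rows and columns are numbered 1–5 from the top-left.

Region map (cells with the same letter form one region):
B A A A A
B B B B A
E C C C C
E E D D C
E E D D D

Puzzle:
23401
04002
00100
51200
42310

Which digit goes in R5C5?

5

R1C4 = 5: row 1 has {1,2,3,4}; col 4 has {1}; region has {1,2,3,4} → only 5 remains.
R2C3 = 5: row 2 has {2,4}; col 3 has {1,2,3,4}; region has {2,4} → only 5 remains.
R2C4 = 3: row 2 has {2,4,5}; col 4 has {1,5}; region has {2,4,5} → only 3 remains.
R3C1 = 3: row 3 has {1}; col 1 has {2,4,5}; region has {1,2,4,5} → only 3 remains.
R3C2 = 5: row 3 has {1,3}; col 2 has {1,2,3,4}; region has {1} → only 5 remains.
R3C5 = 4: row 3 has {1,3,5}; col 5 has {1,2}; region has {1,5} → only 4 remains.
R4C4 = 4: row 4 has {1,2,5}; col 4 has {1,3,5}; region has {1,2,3} → only 4 remains.
R4C5 = 3: row 4 has {1,2,4,5}; col 5 has {1,2,4}; region has {1,4,5} → only 3 remains.
R5C5 = 5: row 5 has {1,2,3,4}; col 5 has {1,2,3,4}; region has {1,2,3,4} → only 5 remains.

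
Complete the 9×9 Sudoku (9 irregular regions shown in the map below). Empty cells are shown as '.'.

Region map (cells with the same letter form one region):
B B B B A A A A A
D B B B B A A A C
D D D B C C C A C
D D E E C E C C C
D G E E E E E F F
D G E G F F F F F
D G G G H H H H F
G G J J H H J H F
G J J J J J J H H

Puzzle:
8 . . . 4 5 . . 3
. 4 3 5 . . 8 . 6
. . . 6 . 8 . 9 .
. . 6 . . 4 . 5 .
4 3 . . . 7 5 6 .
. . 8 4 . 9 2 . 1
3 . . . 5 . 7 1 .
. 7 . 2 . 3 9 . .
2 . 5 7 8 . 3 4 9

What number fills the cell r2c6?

r4c7 = 1: row 4 has {4,5,6}; col 7 has {2,3,5,7,8,9}; region has {5,6,8} → only 1 remains.
r5c9 = 8: row 5 has {3,4,5,6,7}; col 9 has {1,3,6,9}; region has {1,2,6,9} → only 8 remains.
r7c3 = 9: row 7 has {1,3,5,7}; col 3 has {3,5,6,8}; region has {2,3,4,7} → only 9 remains.
r7c4 = 8: row 7 has {1,3,5,7,9}; col 4 has {2,4,5,6,7}; region has {2,3,4,7,9} → only 8 remains.
r7c9 = 4: row 7 has {1,3,5,7,8,9}; col 9 has {1,3,6,8,9}; region has {1,2,6,8,9} → only 4 remains.
r8c5 = 6: row 8 has {2,3,7,9}; col 5 has {4,5,8}; region has {1,3,4,5,7,9} → only 6 remains.
r8c8 = 8: row 8 has {2,3,6,7,9}; col 8 has {1,4,5,6,9}; region has {1,3,4,5,6,7,9} → only 8 remains.
r8c9 = 5: row 8 has {2,3,6,7,8,9}; col 9 has {1,3,4,6,8,9}; region has {1,2,4,6,8,9} → only 5 remains.
r1c7 = 6: row 1 has {3,4,5,8}; col 7 has {1,2,3,5,7,8,9}; region has {3,4,5,8,9} → only 6 remains.
r3c7 = 4: row 3 has {6,8,9}; col 7 has {1,2,3,5,6,7,8,9}; region has {1,5,6,8} → only 4 remains.
r7c2 = 6: row 7 has {1,3,4,5,7,8,9}; col 2 has {3,4,7}; region has {2,3,4,7,8,9} → only 6 remains.
r7c6 = 2: row 7 has {1,3,4,5,6,7,8,9}; col 6 has {3,4,5,7,8,9}; region has {1,3,4,5,6,7,8,9} → only 2 remains.
r8c1 = 1: row 8 has {2,3,5,6,7,8,9}; col 1 has {2,3,4,8}; region has {2,3,4,6,7,8,9} → only 1 remains.
r8c3 = 4: row 8 has {1,2,3,5,6,7,8,9}; col 3 has {3,5,6,8,9}; region has {2,3,5,7,8,9} → only 4 remains.
r9c2 = 1: row 9 has {2,3,4,5,7,8,9}; col 2 has {3,4,6,7}; region has {2,3,4,5,7,8,9} → only 1 remains.
r9c6 = 6: row 9 has {1,2,3,4,5,7,8,9}; col 6 has {2,3,4,5,7,8,9}; region has {1,2,3,4,5,7,8,9} → only 6 remains.
r2c6 = 1: row 2 has {3,4,5,6,8}; col 6 has {2,3,4,5,6,7,8,9}; region has {3,4,5,6,8,9} → only 1 remains.

1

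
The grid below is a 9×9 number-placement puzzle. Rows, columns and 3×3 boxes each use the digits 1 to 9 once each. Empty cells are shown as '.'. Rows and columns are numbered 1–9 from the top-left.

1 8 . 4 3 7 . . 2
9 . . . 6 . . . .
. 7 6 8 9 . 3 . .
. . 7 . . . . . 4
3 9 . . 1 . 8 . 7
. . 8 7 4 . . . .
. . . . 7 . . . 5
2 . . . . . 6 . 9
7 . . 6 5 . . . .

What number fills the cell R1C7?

R1C3 = 5 (sole candidate).
R1C7 = 9: row 1 has {1,2,3,4,5,7,8}; col 7 has {3,6,8}; box has {2,3} → only 9 remains.

9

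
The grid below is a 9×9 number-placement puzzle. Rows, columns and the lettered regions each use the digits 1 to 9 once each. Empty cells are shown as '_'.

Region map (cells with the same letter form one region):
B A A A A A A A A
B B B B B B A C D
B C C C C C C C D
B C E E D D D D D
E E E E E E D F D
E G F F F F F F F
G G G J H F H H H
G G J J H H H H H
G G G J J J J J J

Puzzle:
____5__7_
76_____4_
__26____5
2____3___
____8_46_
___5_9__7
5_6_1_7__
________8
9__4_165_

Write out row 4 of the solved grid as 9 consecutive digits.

row 3, column 1 = 4: in row 3, 4 can only go here (every other open cell in that row sees a 4).
row 4, column 3 = 4: in row 4, 4 can only go here (every other open cell in that row sees a 4).
row 4, column 2 = 5: in row 4, 5 can only go here (every other open cell in that row sees a 5).
row 6, column 1 = 6: in row 6, 6 can only go here (every other open cell in that row sees a 6).
row 1, column 1 = 8: in column 1, 8 can only go here (every other open cell in that column sees an 8).
row 2, column 6 = 5: row 2 has {4,6,7}; col 6 has {1,3,9}; region has {2,4,6,7,8} → only 5 remains.
row 2, column 7 = 8: in row 2, 8 can only go here (every other open cell in that row sees an 8).
row 2, column 9 = 2: in row 2, 2 can only go here (every other open cell in that row sees a 2).
row 9, column 9 = 3: row 9 has {1,4,5,6,9}; col 9 has {2,5,7,8}; region has {1,4,5,6} → only 3 remains.
row 4, column 8 = 8: in row 4, 8 can only go here (every other open cell in that row sees an 8).
row 5, column 3 = 5: in row 5, 5 can only go here (every other open cell in that row sees a 5).
row 8, column 7 = 5: in row 8, 5 can only go here (every other open cell in that row sees a 5).
row 7, column 4 = 8: in column 4, 8 can only go here (every other open cell in that column sees an 8).
row 3, column 6 = 8: in column 6, 8 can only go here (every other open cell in that column sees an 8).
row 5, column 6 = 7: in column 6, 7 can only go here (every other open cell in that column sees a 7).
row 4, column 5 = 7: in row 4, 7 can only go here (every other open cell in that row sees a 7).
row 9, column 5 = 2: row 9 has {1,3,4,5,6,9}; col 5 has {1,5,7,8}; region has {1,3,4,5,6,8} → only 2 remains.
row 3, column 2 = 7: in row 3, 7 can only go here (every other open cell in that row sees a 7).
row 9, column 2 = 8: row 9 has {1,2,3,4,5,6,9}; col 2 has {5,6,7}; region has {5,6,9} → only 8 remains.
row 9, column 3 = 7: row 9 has {1,2,3,4,5,6,8,9}; col 3 has {2,4,5,6}; region has {5,6,8,9} → only 7 remains.
row 8, column 3 = 9: row 8 has {5,8}; col 3 has {2,4,5,6,7}; region has {1,2,3,4,5,6,8} → only 9 remains.
row 8, column 4 = 7: row 8 has {5,8,9}; col 4 has {4,5,6,8}; region has {1,2,3,4,5,6,8,9} → only 7 remains.
row 4, column 9 = 6: in row 4, 6 can only go here (every other open cell in that row sees a 6).
row 1, column 6 = 6: in row 1, 6 can only go here (every other open cell in that row sees a 6).
row 6, column 3 = 8: in row 6, 8 can only go here (every other open cell in that row sees an 8).
row 8, column 5 = 6: in row 8, 6 can only go here (every other open cell in that row sees a 6).
row 6, column 5 = 4: in column 5, 4 can only go here (every other open cell in that column sees a 4).
row 7, column 6 = 2: row 7 has {1,5,6,7,8}; col 6 has {1,3,5,6,7,8,9}; region has {4,5,6,7,8,9} → only 2 remains.
row 8, column 6 = 4: row 8 has {5,6,7,8,9}; col 6 has {1,2,3,5,6,7,8,9}; region has {1,5,6,7,8} → only 4 remains.
row 7, column 9 = 9: row 7 has {1,2,5,6,7,8}; col 9 has {2,3,5,6,7,8}; region has {1,4,5,6,7,8} → only 9 remains.
row 5, column 9 = 1: row 5 has {4,5,6,7,8}; col 9 has {2,3,5,6,7,8,9}; region has {2,3,4,5,6,7,8} → only 1 remains.
row 7, column 8 = 3: row 7 has {1,2,5,6,7,8,9}; col 8 has {4,5,6,7,8}; region has {1,4,5,6,7,8,9} → only 3 remains.
row 8, column 8 = 2: row 8 has {4,5,6,7,8,9}; col 8 has {3,4,5,6,7,8}; region has {1,3,4,5,6,7,8,9} → only 2 remains.
row 1, column 9 = 4: row 1 has {5,6,7,8}; col 9 has {1,2,3,5,6,7,8,9}; region has {5,6,7,8} → only 4 remains.
row 4, column 7 = 9: row 4 has {2,3,4,5,6,7,8}; col 7 has {4,5,6,7,8}; region has {1,2,3,4,5,6,7,8} → only 9 remains.
row 5, column 1 = 3: row 5 has {1,4,5,6,7,8}; col 1 has {2,4,5,6,7,8,9}; region has {4,5,6,7,8} → only 3 remains.
row 6, column 8 = 1: row 6 has {4,5,6,7,8,9}; col 8 has {2,3,4,5,6,7,8}; region has {2,4,5,6,7,8,9} → only 1 remains.
row 7, column 2 = 4: row 7 has {1,2,3,5,6,7,8,9}; col 2 has {5,6,7,8}; region has {5,6,7,8,9} → only 4 remains.
row 8, column 1 = 1: row 8 has {2,4,5,6,7,8,9}; col 1 has {2,3,4,5,6,7,8,9}; region has {4,5,6,7,8,9} → only 1 remains.
row 8, column 2 = 3: row 8 has {1,2,4,5,6,7,8,9}; col 2 has {4,5,6,7,8}; region has {1,4,5,6,7,8,9} → only 3 remains.
row 3, column 8 = 9: row 3 has {2,4,5,6,7,8}; col 8 has {1,2,3,4,5,6,7,8}; region has {2,4,5,6,7,8} → only 9 remains.
row 4, column 4 = 1: row 4 has {2,3,4,5,6,7,8,9}; col 4 has {4,5,6,7,8}; region has {3,4,5,6,7,8} → only 1 remains.

254173986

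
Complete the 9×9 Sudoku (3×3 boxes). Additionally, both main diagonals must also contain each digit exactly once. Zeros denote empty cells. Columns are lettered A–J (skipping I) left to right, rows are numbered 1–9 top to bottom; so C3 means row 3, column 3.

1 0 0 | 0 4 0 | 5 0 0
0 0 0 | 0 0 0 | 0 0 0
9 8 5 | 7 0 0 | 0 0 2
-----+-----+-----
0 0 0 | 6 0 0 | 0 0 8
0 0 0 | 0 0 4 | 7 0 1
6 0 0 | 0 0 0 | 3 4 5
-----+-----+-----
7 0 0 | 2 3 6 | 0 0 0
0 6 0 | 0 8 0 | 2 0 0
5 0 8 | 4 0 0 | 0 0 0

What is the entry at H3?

G4 = 9 (sole candidate).
H4 = 2 (sole candidate).
H5 = 6 (sole candidate).
C1 = 6 (hidden single in row 1).
G3 = 4 (hidden single in row 3).
E3 = 6 (hidden single in row 3).
G7 = 8 (sole candidate).
D6 = 8 (hidden single in row 6).
F2 = 8 (hidden single in row 2).
H1 = 8 (hidden single in row 1).
A5 = 8 (hidden single in row 5).
H7 = 5 (hidden single in row 7).
B9 = 2 (hidden single in row 9).
G9 = 6 (hidden single in row 9).
G2 = 1 (sole candidate).
H3 = 3: row 3 has {2,4,5,6,7,8,9}; col 8 has {2,4,5,6,8}; box has {1,2,4,5,8} → only 3 remains.

3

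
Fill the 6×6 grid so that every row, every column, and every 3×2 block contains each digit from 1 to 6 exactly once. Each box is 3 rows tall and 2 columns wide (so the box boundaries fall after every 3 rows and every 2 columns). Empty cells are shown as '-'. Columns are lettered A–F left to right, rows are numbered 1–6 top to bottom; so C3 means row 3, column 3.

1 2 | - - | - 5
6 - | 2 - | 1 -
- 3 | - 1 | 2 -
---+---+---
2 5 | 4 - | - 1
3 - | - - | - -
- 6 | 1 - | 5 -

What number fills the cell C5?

B2 = 4 (sole candidate).
F2 = 3 (sole candidate).
A3 = 5 (sole candidate).
C3 = 6 (sole candidate).
F3 = 4 (sole candidate).
B5 = 1 (sole candidate).
C5 = 5: row 5 has {1,3}; col 3 has {1,2,4,6}; box has {1,4} → only 5 remains.

5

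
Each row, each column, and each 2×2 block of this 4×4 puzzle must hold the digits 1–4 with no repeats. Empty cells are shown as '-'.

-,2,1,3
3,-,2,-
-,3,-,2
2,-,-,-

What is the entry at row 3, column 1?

row 1, column 1 = 4: row 1 has {1,2,3}; col 1 has {2,3}; box has {2,3} → only 4 remains.
row 2, column 2 = 1: row 2 has {2,3}; col 2 has {2,3}; box has {2,3,4} → only 1 remains.
row 2, column 4 = 4: row 2 has {1,2,3}; col 4 has {2,3}; box has {1,2,3} → only 4 remains.
row 3, column 1 = 1: row 3 has {2,3}; col 1 has {2,3,4}; box has {2,3} → only 1 remains.

1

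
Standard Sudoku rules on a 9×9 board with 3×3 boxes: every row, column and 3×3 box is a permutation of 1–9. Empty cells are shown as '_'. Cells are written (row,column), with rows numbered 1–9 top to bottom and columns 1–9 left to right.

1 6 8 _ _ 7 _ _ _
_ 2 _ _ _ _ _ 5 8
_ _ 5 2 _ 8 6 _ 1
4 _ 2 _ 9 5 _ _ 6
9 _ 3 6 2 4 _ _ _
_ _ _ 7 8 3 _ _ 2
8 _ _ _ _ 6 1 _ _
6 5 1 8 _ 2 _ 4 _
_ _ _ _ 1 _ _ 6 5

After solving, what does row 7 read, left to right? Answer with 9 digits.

(4,4) = 1: row 4 has {2,4,5,6,9}; col 4 has {2,6,7,8}; box has {2,3,4,5,6,7,8,9} → only 1 remains.
(5,9) = 7: row 5 has {2,3,4,6,9}; col 9 has {1,2,5,6,8}; box has {2,6} → only 7 remains.
(6,1) = 5: row 6 has {2,3,7,8}; col 1 has {1,4,6,8,9}; box has {2,3,4,9} → only 5 remains.
(6,2) = 1: row 6 has {2,3,5,7,8}; col 2 has {2,5,6}; box has {2,3,4,5,9} → only 1 remains.
(6,3) = 6: row 6 has {1,2,3,5,7,8}; col 3 has {1,2,3,5,8}; box has {1,2,3,4,5,9} → only 6 remains.
(6,8) = 9: row 6 has {1,2,3,5,6,7,8}; col 8 has {4,5,6}; box has {2,6,7} → only 9 remains.
(9,6) = 9: row 9 has {1,5,6}; col 6 has {2,3,4,5,6,7,8}; box has {1,2,6,8} → only 9 remains.
(2,6) = 1: row 2 has {2,5,8}; col 6 has {2,3,4,5,6,7,8,9}; box has {2,7,8} → only 1 remains.
(5,2) = 8: row 5 has {2,3,4,6,7,9}; col 2 has {1,2,5,6}; box has {1,2,3,4,5,6,9} → only 8 remains.
(5,7) = 5: row 5 has {2,3,4,6,7,8,9}; col 7 has {1,6}; box has {2,6,7,9} → only 5 remains.
(5,8) = 1: row 5 has {2,3,4,5,6,7,8,9}; col 8 has {4,5,6,9}; box has {2,5,6,7,9} → only 1 remains.
(6,7) = 4: row 6 has {1,2,3,5,6,7,8,9}; col 7 has {1,5,6}; box has {1,2,5,6,7,9} → only 4 remains.
(4,2) = 7: row 4 has {1,2,4,5,6,9}; col 2 has {1,2,5,6,8}; box has {1,2,3,4,5,6,8,9} → only 7 remains.
(2,5) = 6: in row 2, 6 can only go here (every other open cell in that row sees a 6).
(3,2) = 9: in row 3, 9 can only go here (every other open cell in that row sees a 9).
(3,5) = 4: in row 3, 4 can only go here (every other open cell in that row sees a 4).
(1,9) = 4: in row 1, 4 can only go here (every other open cell in that row sees a 4).
(2,3) = 4: in row 2, 4 can only go here (every other open cell in that row sees a 4).
(9,3) = 7: row 9 has {1,5,6,9}; col 3 has {1,2,3,4,5,6,8}; box has {1,5,6,8} → only 7 remains.
(7,3) = 9: row 7 has {1,6,8}; col 3 has {1,2,3,4,5,6,7,8}; box has {1,5,6,7,8} → only 9 remains.
(7,9) = 3: row 7 has {1,6,8,9}; col 9 has {1,2,4,5,6,7,8}; box has {1,4,5,6} → only 3 remains.
(8,9) = 9: row 8 has {1,2,4,5,6,8}; col 9 has {1,2,3,4,5,6,7,8}; box has {1,3,4,5,6} → only 9 remains.
(7,2) = 4: row 7 has {1,3,6,8,9}; col 2 has {1,2,5,6,7,8,9}; box has {1,5,6,7,8,9} → only 4 remains.
(7,4) = 5: row 7 has {1,3,4,6,8,9}; col 4 has {1,2,6,7,8}; box has {1,2,6,8,9} → only 5 remains.
(7,5) = 7: row 7 has {1,3,4,5,6,8,9}; col 5 has {1,2,4,6,8,9}; box has {1,2,5,6,8,9} → only 7 remains.
(7,8) = 2: row 7 has {1,3,4,5,6,7,8,9}; col 8 has {1,4,5,6,9}; box has {1,3,4,5,6,9} → only 2 remains.

849576123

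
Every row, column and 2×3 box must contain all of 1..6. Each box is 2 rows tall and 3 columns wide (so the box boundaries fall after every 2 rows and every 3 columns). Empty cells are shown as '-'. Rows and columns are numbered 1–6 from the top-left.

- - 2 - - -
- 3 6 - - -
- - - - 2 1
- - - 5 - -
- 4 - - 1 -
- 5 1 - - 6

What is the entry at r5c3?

3

r1c2 = 1 (sole candidate).
r3c2 = 6 (sole candidate).
r4c2 = 2 (sole candidate).
r5c3 = 3: row 5 has {1,4}; col 3 has {1,2,6}; box has {1,4,5} → only 3 remains.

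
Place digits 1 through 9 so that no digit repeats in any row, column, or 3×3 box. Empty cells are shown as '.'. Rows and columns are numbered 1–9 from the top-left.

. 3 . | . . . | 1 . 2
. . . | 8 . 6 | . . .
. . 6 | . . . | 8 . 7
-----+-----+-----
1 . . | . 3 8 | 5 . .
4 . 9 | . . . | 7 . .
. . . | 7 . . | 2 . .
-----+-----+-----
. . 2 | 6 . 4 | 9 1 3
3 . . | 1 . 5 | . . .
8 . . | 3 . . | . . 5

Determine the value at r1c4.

r4c3 = 7: row 4 has {1,3,5,8}; col 3 has {2,6,9}; box has {1,4,9} → only 7 remains.
r8c3 = 4: row 8 has {1,3,5}; col 3 has {2,6,7,9}; box has {2,3,8} → only 4 remains.
r8c7 = 6: row 8 has {1,3,4,5}; col 7 has {1,2,5,7,8,9}; box has {1,3,5,9} → only 6 remains.
r8c9 = 8: row 8 has {1,3,4,5,6}; col 9 has {2,3,5,7}; box has {1,3,5,6,9} → only 8 remains.
r9c3 = 1: row 9 has {3,5,8}; col 3 has {2,4,6,7,9}; box has {2,3,4,8} → only 1 remains.
r9c7 = 4: row 9 has {1,3,5,8}; col 7 has {1,2,5,6,7,8,9}; box has {1,3,5,6,8,9} → only 4 remains.
r2c3 = 5: row 2 has {6,8}; col 3 has {1,2,4,6,7,9}; box has {3,6} → only 5 remains.
r2c7 = 3: row 2 has {5,6,8}; col 7 has {1,2,4,5,6,7,8,9}; box has {1,2,7,8} → only 3 remains.
r1c3 = 8: row 1 has {1,2,3}; col 3 has {1,2,4,5,6,7,9}; box has {3,5,6} → only 8 remains.
r6c3 = 3: row 6 has {2,7}; col 3 has {1,2,4,5,6,7,8,9}; box has {1,4,7,9} → only 3 remains.
r1c8 = 6: in row 1, 6 can only go here (every other open cell in that row sees a 6).
r3c6 = 3: in row 3, 3 can only go here (every other open cell in that row sees a 3).
r5c8 = 3: in row 5, 3 can only go here (every other open cell in that row sees a 3).
r5c2 = 8: in row 5, 8 can only go here (every other open cell in that row sees an 8).
r6c8 = 8: in row 6, 8 can only go here (every other open cell in that row sees an 8).
r7c5 = 8: in row 7, 8 can only go here (every other open cell in that row sees an 8).
r9c2 = 6: in row 9, 6 can only go here (every other open cell in that row sees a 6).
r4c2 = 2: row 4 has {1,3,5,7,8}; col 2 has {3,6,8}; box has {1,3,4,7,8,9} → only 2 remains.
r6c2 = 5: row 6 has {2,3,7,8}; col 2 has {2,3,6,8}; box has {1,2,3,4,7,8,9} → only 5 remains.
r7c2 = 7: row 7 has {1,2,3,4,6,8,9}; col 2 has {2,3,5,6,8}; box has {1,2,3,4,6,8} → only 7 remains.
r8c2 = 9: row 8 has {1,3,4,5,6,8}; col 2 has {2,3,5,6,7,8}; box has {1,2,3,4,6,7,8} → only 9 remains.
r6c1 = 6: row 6 has {2,3,5,7,8}; col 1 has {1,3,4,8}; box has {1,2,3,4,5,7,8,9} → only 6 remains.
r7c1 = 5: row 7 has {1,2,3,4,6,7,8,9}; col 1 has {1,3,4,6,8}; box has {1,2,3,4,6,7,8,9} → only 5 remains.
r4c9 = 6: in row 4, 6 can only go here (every other open cell in that row sees a 6).
r5c9 = 1: row 5 has {3,4,7,8,9}; col 9 has {2,3,5,6,7,8}; box has {2,3,5,6,7,8} → only 1 remains.
r5c6 = 2: row 5 has {1,3,4,7,8,9}; col 6 has {3,4,5,6,8}; box has {3,7,8} → only 2 remains.
r5c4 = 5: row 5 has {1,2,3,4,7,8,9}; col 4 has {1,3,6,7,8}; box has {2,3,7,8} → only 5 remains.
r5c5 = 6: row 5 has {1,2,3,4,5,7,8,9}; col 5 has {3,8}; box has {2,3,5,7,8} → only 6 remains.
r1c5 = 5: in row 1, 5 can only go here (every other open cell in that row sees a 5).
r1c4 = 4: in row 1, 4 can only go here (every other open cell in that row sees a 4).

4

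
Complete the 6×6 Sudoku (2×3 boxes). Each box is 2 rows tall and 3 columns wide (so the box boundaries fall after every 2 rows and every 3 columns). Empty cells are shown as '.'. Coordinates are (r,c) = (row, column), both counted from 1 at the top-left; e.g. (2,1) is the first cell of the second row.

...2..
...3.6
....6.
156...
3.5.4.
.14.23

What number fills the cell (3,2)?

(4,4) = 4: row 4 has {1,5,6}; col 4 has {2,3}; box has {6} → only 4 remains.
(4,5) = 3: row 4 has {1,4,5,6}; col 5 has {2,4,6}; box has {4,6} → only 3 remains.
(4,6) = 2: row 4 has {1,3,4,5,6}; col 6 has {3,6}; box has {3,4,6} → only 2 remains.
(5,6) = 1: row 5 has {3,4,5}; col 6 has {2,3,6}; box has {2,3,4} → only 1 remains.
(6,1) = 6: row 6 has {1,2,3,4}; col 1 has {1,3}; box has {1,3,4,5} → only 6 remains.
(6,4) = 5: row 6 has {1,2,3,4,6}; col 4 has {2,3,4}; box has {1,2,3,4} → only 5 remains.
(3,4) = 1: row 3 has {6}; col 4 has {2,3,4,5}; box has {2,3,4,6} → only 1 remains.
(3,6) = 5: row 3 has {1,6}; col 6 has {1,2,3,6}; box has {1,2,3,4,6} → only 5 remains.
(5,2) = 2: row 5 has {1,3,4,5}; col 2 has {1,5}; box has {1,3,4,5,6} → only 2 remains.
(5,4) = 6: row 5 has {1,2,3,4,5}; col 4 has {1,2,3,4,5}; box has {1,2,3,4,5} → only 6 remains.
(1,6) = 4: row 1 has {2}; col 6 has {1,2,3,5,6}; box has {2,3,6} → only 4 remains.
(2,2) = 4: row 2 has {3,6}; col 2 has {1,2,5}; box has {} → only 4 remains.
(3,2) = 3: row 3 has {1,5,6}; col 2 has {1,2,4,5}; box has {1,5,6} → only 3 remains.

3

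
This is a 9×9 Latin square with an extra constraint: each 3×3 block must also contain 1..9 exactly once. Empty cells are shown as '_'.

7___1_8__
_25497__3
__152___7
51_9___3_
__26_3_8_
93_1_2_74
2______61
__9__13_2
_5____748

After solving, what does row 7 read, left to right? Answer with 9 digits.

r1c4 = 3 (sole candidate).
r1c6 = 6 (sole candidate).
r2c8 = 1 (sole candidate).
r3c6 = 8 (sole candidate).
r3c8 = 9 (sole candidate).
r4c6 = 4 (sole candidate).
r4c9 = 6 (sole candidate).
r5c1 = 4 (sole candidate).
r5c2 = 7 (sole candidate).
r5c5 = 5 (sole candidate).
r5c9 = 9 (sole candidate).
r6c5 = 8 (sole candidate).
r6c7 = 5 (sole candidate).
r7c7 = 9: row 7 has {1,2,6}; col 7 has {3,5,7,8}; box has {1,2,3,4,6,7,8} → only 9 remains.
r8c8 = 5 (sole candidate).
r9c4 = 2 (sole candidate).
r9c6 = 9 (sole candidate).
r1c3 = 4 (sole candidate).
r1c8 = 2 (sole candidate).
r1c9 = 5 (sole candidate).
r2c7 = 6 (sole candidate).
r3c2 = 6 (sole candidate).
r3c7 = 4 (sole candidate).
r4c3 = 8 (sole candidate).
r4c5 = 7 (sole candidate).
r4c7 = 2 (sole candidate).
r5c7 = 1 (sole candidate).
r6c3 = 6 (sole candidate).
r7c6 = 5: row 7 has {1,2,6,9}; col 6 has {1,2,3,4,6,7,8,9}; box has {1,2,9} → only 5 remains.
r9c3 = 3 (sole candidate).
r9c5 = 6 (sole candidate).
r1c2 = 9 (sole candidate).
r2c1 = 8 (sole candidate).
r3c1 = 3 (sole candidate).
r7c3 = 7: row 7 has {1,2,5,6,9}; col 3 has {1,2,3,4,5,6,8,9}; box has {2,3,5,9} → only 7 remains.
r7c4 = 8: row 7 has {1,2,5,6,7,9}; col 4 has {1,2,3,4,5,6,9}; box has {1,2,5,6,9} → only 8 remains.
r8c1 = 6 (sole candidate).
r8c4 = 7 (sole candidate).
r8c5 = 4 (sole candidate).
r9c1 = 1 (sole candidate).
r7c2 = 4: row 7 has {1,2,5,6,7,8,9}; col 2 has {1,2,3,5,6,7,9}; box has {1,2,3,5,6,7,9} → only 4 remains.
r7c5 = 3: row 7 has {1,2,4,5,6,7,8,9}; col 5 has {1,2,4,5,6,7,8,9}; box has {1,2,4,5,6,7,8,9} → only 3 remains.

247835961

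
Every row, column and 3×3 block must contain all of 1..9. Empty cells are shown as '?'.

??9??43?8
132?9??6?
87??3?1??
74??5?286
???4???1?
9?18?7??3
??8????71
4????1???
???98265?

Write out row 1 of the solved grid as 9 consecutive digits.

r1c8 = 2: row 1 has {3,4,8,9}; col 8 has {1,5,6,7,8}; box has {1,3,6,8} → only 2 remains.
r4c3 = 3: row 4 has {2,4,5,6,7,8}; col 3 has {1,2,8,9}; box has {1,4,7,9} → only 3 remains.
r4c4 = 1: row 4 has {2,3,4,5,6,7,8}; col 4 has {4,8,9}; box has {4,5,7,8} → only 1 remains.
r4c6 = 9: row 4 has {1,2,3,4,5,6,7,8}; col 6 has {1,2,4,7}; box has {1,4,5,7,8} → only 9 remains.
r6c8 = 4: row 6 has {1,3,7,8,9}; col 8 has {1,2,5,6,7,8}; box has {1,2,3,6,8} → only 4 remains.
r9c1 = 3: row 9 has {2,5,6,8,9}; col 1 has {1,4,7,8,9}; box has {4,8} → only 3 remains.
r9c2 = 1: row 9 has {2,3,5,6,8,9}; col 2 has {3,4,7}; box has {3,4,8} → only 1 remains.
r9c3 = 7: row 9 has {1,2,3,5,6,8,9}; col 3 has {1,2,3,8,9}; box has {1,3,4,8} → only 7 remains.
r9c9 = 4: row 9 has {1,2,3,5,6,7,8,9}; col 9 has {1,3,6,8}; box has {1,5,6,7} → only 4 remains.
r3c8 = 9: row 3 has {1,3,7,8}; col 8 has {1,2,4,5,6,7,8}; box has {1,2,3,6,8} → only 9 remains.
r3c9 = 5: row 3 has {1,3,7,8,9}; col 9 has {1,3,4,6,8}; box has {1,2,3,6,8,9} → only 5 remains.
r6c7 = 5: row 6 has {1,3,4,7,8,9}; col 7 has {1,2,3,6}; box has {1,2,3,4,6,8} → only 5 remains.
r7c7 = 9: row 7 has {1,7,8}; col 7 has {1,2,3,5,6}; box has {1,4,5,6,7} → only 9 remains.
r8c7 = 8: row 8 has {1,4}; col 7 has {1,2,3,5,6,9}; box has {1,4,5,6,7,9} → only 8 remains.
r8c8 = 3: row 8 has {1,4,8}; col 8 has {1,2,4,5,6,7,8,9}; box has {1,4,5,6,7,8,9} → only 3 remains.
r8c9 = 2: row 8 has {1,3,4,8}; col 9 has {1,3,4,5,6,8}; box has {1,3,4,5,6,7,8,9} → only 2 remains.
r2c9 = 7: row 2 has {1,2,3,6,9}; col 9 has {1,2,3,4,5,6,8}; box has {1,2,3,5,6,8,9} → only 7 remains.
r3c6 = 6: row 3 has {1,3,5,7,8,9}; col 6 has {1,2,4,7,9}; box has {3,4,9} → only 6 remains.
r5c6 = 3: row 5 has {1,4}; col 6 has {1,2,4,6,7,9}; box has {1,4,5,7,8,9} → only 3 remains.
r5c7 = 7: row 5 has {1,3,4}; col 7 has {1,2,3,5,6,8,9}; box has {1,2,3,4,5,6,8} → only 7 remains.
r5c9 = 9: row 5 has {1,3,4,7}; col 9 has {1,2,3,4,5,6,7,8}; box has {1,2,3,4,5,6,7,8} → only 9 remains.
r7c6 = 5: row 7 has {1,7,8,9}; col 6 has {1,2,3,4,6,7,9}; box has {1,2,8,9} → only 5 remains.
r2c4 = 5: row 2 has {1,2,3,6,7,9}; col 4 has {1,4,8,9}; box has {3,4,6,9} → only 5 remains.
r2c6 = 8: row 2 has {1,2,3,5,6,7,9}; col 6 has {1,2,3,4,5,6,7,9}; box has {3,4,5,6,9} → only 8 remains.
r2c7 = 4: row 2 has {1,2,3,5,6,7,8,9}; col 7 has {1,2,3,5,6,7,8,9}; box has {1,2,3,5,6,7,8,9} → only 4 remains.
r3c3 = 4: row 3 has {1,3,5,6,7,8,9}; col 3 has {1,2,3,7,8,9}; box has {1,2,3,7,8,9} → only 4 remains.
r3c4 = 2: row 3 has {1,3,4,5,6,7,8,9}; col 4 has {1,4,5,8,9}; box has {3,4,5,6,8,9} → only 2 remains.
r1c4 = 7: row 1 has {2,3,4,8,9}; col 4 has {1,2,4,5,8,9}; box has {2,3,4,5,6,8,9} → only 7 remains.
r1c5 = 1: row 1 has {2,3,4,7,8,9}; col 5 has {3,5,8,9}; box has {2,3,4,5,6,7,8,9} → only 1 remains.
r8c4 = 6: row 8 has {1,2,3,4,8}; col 4 has {1,2,4,5,7,8,9}; box has {1,2,5,8,9} → only 6 remains.
r8c5 = 7: row 8 has {1,2,3,4,6,8}; col 5 has {1,3,5,8,9}; box has {1,2,5,6,8,9} → only 7 remains.
r7c4 = 3: row 7 has {1,5,7,8,9}; col 4 has {1,2,4,5,6,7,8,9}; box has {1,2,5,6,7,8,9} → only 3 remains.
r7c5 = 4: row 7 has {1,3,5,7,8,9}; col 5 has {1,3,5,7,8,9}; box has {1,2,3,5,6,7,8,9} → only 4 remains.
r8c3 = 5: row 8 has {1,2,3,4,6,7,8}; col 3 has {1,2,3,4,7,8,9}; box has {1,3,4,7,8} → only 5 remains.
r5c3 = 6: row 5 has {1,3,4,7,9}; col 3 has {1,2,3,4,5,7,8,9}; box has {1,3,4,7,9} → only 6 remains.
r5c5 = 2: row 5 has {1,3,4,6,7,9}; col 5 has {1,3,4,5,7,8,9}; box has {1,3,4,5,7,8,9} → only 2 remains.
r6c2 = 2: row 6 has {1,3,4,5,7,8,9}; col 2 has {1,3,4,7}; box has {1,3,4,6,7,9} → only 2 remains.
r6c5 = 6: row 6 has {1,2,3,4,5,7,8,9}; col 5 has {1,2,3,4,5,7,8,9}; box has {1,2,3,4,5,7,8,9} → only 6 remains.
r7c2 = 6: row 7 has {1,3,4,5,7,8,9}; col 2 has {1,2,3,4,7}; box has {1,3,4,5,7,8} → only 6 remains.
r8c2 = 9: row 8 has {1,2,3,4,5,6,7,8}; col 2 has {1,2,3,4,6,7}; box has {1,3,4,5,6,7,8} → only 9 remains.
r1c2 = 5: row 1 has {1,2,3,4,7,8,9}; col 2 has {1,2,3,4,6,7,9}; box has {1,2,3,4,7,8,9} → only 5 remains.
r5c1 = 5: row 5 has {1,2,3,4,6,7,9}; col 1 has {1,3,4,7,8,9}; box has {1,2,3,4,6,7,9} → only 5 remains.
r5c2 = 8: row 5 has {1,2,3,4,5,6,7,9}; col 2 has {1,2,3,4,5,6,7,9}; box has {1,2,3,4,5,6,7,9} → only 8 remains.
r7c1 = 2: row 7 has {1,3,4,5,6,7,8,9}; col 1 has {1,3,4,5,7,8,9}; box has {1,3,4,5,6,7,8,9} → only 2 remains.
r1c1 = 6: row 1 has {1,2,3,4,5,7,8,9}; col 1 has {1,2,3,4,5,7,8,9}; box has {1,2,3,4,5,7,8,9} → only 6 remains.

659714328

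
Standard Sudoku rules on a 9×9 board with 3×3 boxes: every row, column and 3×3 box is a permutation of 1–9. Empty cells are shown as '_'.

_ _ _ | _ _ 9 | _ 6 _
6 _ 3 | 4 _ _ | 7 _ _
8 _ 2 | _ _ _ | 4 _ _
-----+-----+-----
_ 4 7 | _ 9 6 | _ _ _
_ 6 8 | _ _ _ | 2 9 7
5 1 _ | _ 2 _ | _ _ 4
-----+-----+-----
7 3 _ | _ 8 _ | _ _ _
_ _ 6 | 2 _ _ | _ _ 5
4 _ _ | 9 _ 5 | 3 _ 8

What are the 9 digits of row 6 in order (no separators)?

519728634

R1C1 = 1: row 1 has {6,9}; col 1 has {4,5,6,7,8}; box has {2,3,6,8} → only 1 remains.
R5C1 = 3: row 5 has {2,6,7,8,9}; col 1 has {1,4,5,6,7,8}; box has {1,4,5,6,7,8} → only 3 remains.
R6C3 = 9: row 6 has {1,2,4,5}; col 3 has {2,3,6,7,8}; box has {1,3,4,5,6,7,8} → only 9 remains.
R8C1 = 9: row 8 has {2,5,6}; col 1 has {1,3,4,5,6,7,8}; box has {3,4,6,7} → only 9 remains.
R8C2 = 8: row 8 has {2,5,6,9}; col 2 has {1,3,4,6}; box has {3,4,6,7,9} → only 8 remains.
R8C7 = 1: row 8 has {2,5,6,8,9}; col 7 has {2,3,4,7}; box has {3,5,8} → only 1 remains.
R9C2 = 2: row 9 has {3,4,5,8,9}; col 2 has {1,3,4,6,8}; box has {3,4,6,7,8,9} → only 2 remains.
R9C3 = 1: row 9 has {2,3,4,5,8,9}; col 3 has {2,3,6,7,8,9}; box has {2,3,4,6,7,8,9} → only 1 remains.
R9C8 = 7: row 9 has {1,2,3,4,5,8,9}; col 8 has {6,9}; box has {1,3,5,8} → only 7 remains.
R4C1 = 2: row 4 has {4,6,7,9}; col 1 has {1,3,4,5,6,7,8,9}; box has {1,3,4,5,6,7,8,9} → only 2 remains.
R7C3 = 5: row 7 has {3,7,8}; col 3 has {1,2,3,6,7,8,9}; box has {1,2,3,4,6,7,8,9} → only 5 remains.
R8C8 = 4: row 8 has {1,2,5,6,8,9}; col 8 has {6,7,9}; box has {1,3,5,7,8} → only 4 remains.
R9C5 = 6: row 9 has {1,2,3,4,5,7,8,9}; col 5 has {2,8,9}; box has {2,5,8,9} → only 6 remains.
R1C3 = 4: row 1 has {1,6,9}; col 3 has {1,2,3,5,6,7,8,9}; box has {1,2,3,6,8} → only 4 remains.
R7C4 = 1: row 7 has {3,5,7,8}; col 4 has {2,4,9}; box has {2,5,6,8,9} → only 1 remains.
R7C6 = 4: row 7 has {1,3,5,7,8}; col 6 has {5,6,9}; box has {1,2,5,6,8,9} → only 4 remains.
R7C8 = 2: row 7 has {1,3,4,5,7,8}; col 8 has {4,6,7,9}; box has {1,3,4,5,7,8} → only 2 remains.
R5C4 = 5: row 5 has {2,3,6,7,8,9}; col 4 has {1,2,4,9}; box has {2,6,9} → only 5 remains.
R5C6 = 1: row 5 has {2,3,5,6,7,8,9}; col 6 has {4,5,6,9}; box has {2,5,6,9} → only 1 remains.
R5C5 = 4: row 5 has {1,2,3,5,6,7,8,9}; col 5 has {2,6,8,9}; box has {1,2,5,6,9} → only 4 remains.
R1C9 = 2: in row 1, 2 can only go here (every other open cell in that row sees a 2).
R2C6 = 2: in row 2, 2 can only go here (every other open cell in that row sees a 2).
R2C8 = 8: in row 2, 8 can only go here (every other open cell in that row sees an 8).
R1C7 = 5: row 1 has {1,2,4,6,9}; col 7 has {1,2,3,4,7}; box has {2,4,6,7,8} → only 5 remains.
R4C7 = 8: row 4 has {2,4,6,7,9}; col 7 has {1,2,3,4,5,7}; box has {2,4,7,9} → only 8 remains.
R6C7 = 6: row 6 has {1,2,4,5,9}; col 7 has {1,2,3,4,5,7,8}; box has {2,4,7,8,9} → only 6 remains.
R6C8 = 3: row 6 has {1,2,4,5,6,9}; col 8 has {2,4,6,7,8,9}; box has {2,4,6,7,8,9} → only 3 remains.
R7C7 = 9: row 7 has {1,2,3,4,5,7,8}; col 7 has {1,2,3,4,5,6,7,8}; box has {1,2,3,4,5,7,8} → only 9 remains.
R7C9 = 6: row 7 has {1,2,3,4,5,7,8,9}; col 9 has {2,4,5,7,8}; box has {1,2,3,4,5,7,8,9} → only 6 remains.
R1C2 = 7: row 1 has {1,2,4,5,6,9}; col 2 has {1,2,3,4,6,8}; box has {1,2,3,4,6,8} → only 7 remains.
R1C5 = 3: row 1 has {1,2,4,5,6,7,9}; col 5 has {2,4,6,8,9}; box has {2,4,9} → only 3 remains.
R3C6 = 7: row 3 has {2,4,8}; col 6 has {1,2,4,5,6,9}; box has {2,3,4,9} → only 7 remains.
R3C8 = 1: row 3 has {2,4,7,8}; col 8 has {2,3,4,6,7,8,9}; box has {2,4,5,6,7,8} → only 1 remains.
R4C4 = 3: row 4 has {2,4,6,7,8,9}; col 4 has {1,2,4,5,9}; box has {1,2,4,5,6,9} → only 3 remains.
R4C8 = 5: row 4 has {2,3,4,6,7,8,9}; col 8 has {1,2,3,4,6,7,8,9}; box has {2,3,4,6,7,8,9} → only 5 remains.
R4C9 = 1: row 4 has {2,3,4,5,6,7,8,9}; col 9 has {2,4,5,6,7,8}; box has {2,3,4,5,6,7,8,9} → only 1 remains.
R6C6 = 8: row 6 has {1,2,3,4,5,6,9}; col 6 has {1,2,4,5,6,7,9}; box has {1,2,3,4,5,6,9} → only 8 remains.
R8C5 = 7: row 8 has {1,2,4,5,6,8,9}; col 5 has {2,3,4,6,8,9}; box has {1,2,4,5,6,8,9} → only 7 remains.
R8C6 = 3: row 8 has {1,2,4,5,6,7,8,9}; col 6 has {1,2,4,5,6,7,8,9}; box has {1,2,4,5,6,7,8,9} → only 3 remains.
R1C4 = 8: row 1 has {1,2,3,4,5,6,7,9}; col 4 has {1,2,3,4,5,9}; box has {2,3,4,7,9} → only 8 remains.
R2C9 = 9: row 2 has {2,3,4,6,7,8}; col 9 has {1,2,4,5,6,7,8}; box has {1,2,4,5,6,7,8} → only 9 remains.
R3C4 = 6: row 3 has {1,2,4,7,8}; col 4 has {1,2,3,4,5,8,9}; box has {2,3,4,7,8,9} → only 6 remains.
R3C5 = 5: row 3 has {1,2,4,6,7,8}; col 5 has {2,3,4,6,7,8,9}; box has {2,3,4,6,7,8,9} → only 5 remains.
R3C9 = 3: row 3 has {1,2,4,5,6,7,8}; col 9 has {1,2,4,5,6,7,8,9}; box has {1,2,4,5,6,7,8,9} → only 3 remains.
R6C4 = 7: row 6 has {1,2,3,4,5,6,8,9}; col 4 has {1,2,3,4,5,6,8,9}; box has {1,2,3,4,5,6,8,9} → only 7 remains.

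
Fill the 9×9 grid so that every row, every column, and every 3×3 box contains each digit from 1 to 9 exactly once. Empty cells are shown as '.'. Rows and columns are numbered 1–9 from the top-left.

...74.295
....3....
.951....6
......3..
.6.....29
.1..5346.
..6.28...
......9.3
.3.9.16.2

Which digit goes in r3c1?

r1c2 = 8: row 1 has {2,4,5,7,9}; col 2 has {1,3,6,9}; box has {5,9} → only 8 remains.
r1c6 = 6: row 1 has {2,4,5,7,8,9}; col 6 has {1,3,8}; box has {1,3,4,7} → only 6 remains.
r3c5 = 8: row 3 has {1,5,6,9}; col 5 has {2,3,4,5}; box has {1,3,4,6,7} → only 8 remains.
r3c6 = 2: row 3 has {1,5,6,8,9}; col 6 has {1,3,6,8}; box has {1,3,4,6,7,8} → only 2 remains.
r3c7 = 7: row 3 has {1,2,5,6,8,9}; col 7 has {2,3,4,6,9}; box has {2,5,6,9} → only 7 remains.
r9c5 = 7: row 9 has {1,2,3,6,9}; col 5 has {2,3,4,5,8}; box has {1,2,8,9} → only 7 remains.
r2c4 = 5: row 2 has {3}; col 4 has {1,7,9}; box has {1,2,3,4,6,7,8} → only 5 remains.
r2c6 = 9: row 2 has {3,5}; col 6 has {1,2,3,6,8}; box has {1,2,3,4,5,6,7,8} → only 9 remains.
r5c5 = 1: row 5 has {2,6,9}; col 5 has {2,3,4,5,7,8}; box has {3,5} → only 1 remains.
r8c5 = 6: row 8 has {3,9}; col 5 has {1,2,3,4,5,7,8}; box has {1,2,7,8,9} → only 6 remains.
r4c5 = 9: row 4 has {3}; col 5 has {1,2,3,4,5,6,7,8}; box has {1,3,5} → only 9 remains.
r8c4 = 4: row 8 has {3,6,9}; col 4 has {1,5,7,9}; box has {1,2,6,7,8,9} → only 4 remains.
r8c6 = 5: row 8 has {3,4,6,9}; col 6 has {1,2,3,6,8,9}; box has {1,2,4,6,7,8,9} → only 5 remains.
r5c4 = 8: row 5 has {1,2,6,9}; col 4 has {1,4,5,7,9}; box has {1,3,5,9} → only 8 remains.
r5c7 = 5: row 5 has {1,2,6,8,9}; col 7 has {2,3,4,6,7,9}; box has {2,3,4,6,9} → only 5 remains.
r6c4 = 2: row 6 has {1,3,4,5,6}; col 4 has {1,4,5,7,8,9}; box has {1,3,5,8,9} → only 2 remains.
r7c4 = 3: row 7 has {2,6,8}; col 4 has {1,2,4,5,7,8,9}; box has {1,2,4,5,6,7,8,9} → only 3 remains.
r7c7 = 1: row 7 has {2,3,6,8}; col 7 has {2,3,4,5,6,7,9}; box has {2,3,6,9} → only 1 remains.
r2c7 = 8: row 2 has {3,5,9}; col 7 has {1,2,3,4,5,6,7,9}; box has {2,5,6,7,9} → only 8 remains.
r4c4 = 6: row 4 has {3,9}; col 4 has {1,2,3,4,5,7,8,9}; box has {1,2,3,5,8,9} → only 6 remains.
r2c1 = 6: in row 2, 6 can only go here (every other open cell in that row sees a 6).
r7c1 = 9: in row 7, 9 can only go here (every other open cell in that row sees a 9).
r6c3 = 9: in row 6, 9 can only go here (every other open cell in that row sees a 9).
r3c8 = 3: in column 8, 3 can only go here (every other open cell in that column sees a 3).
r3c1 = 4: row 3 has {1,2,3,5,6,7,8,9}; col 1 has {6,9}; box has {5,6,8,9} → only 4 remains.

4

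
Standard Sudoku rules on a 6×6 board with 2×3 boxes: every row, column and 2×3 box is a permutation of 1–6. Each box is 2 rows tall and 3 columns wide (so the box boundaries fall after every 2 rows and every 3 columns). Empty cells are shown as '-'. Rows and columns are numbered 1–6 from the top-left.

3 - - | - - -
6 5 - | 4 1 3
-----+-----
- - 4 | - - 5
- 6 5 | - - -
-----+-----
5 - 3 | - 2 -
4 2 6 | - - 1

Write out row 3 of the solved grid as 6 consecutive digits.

234165

r2c3 = 2 (sole candidate).
r5c2 = 1 (sole candidate).
r5c4 = 6 (sole candidate).
r5c6 = 4 (sole candidate).
r1c2 = 4 (sole candidate).
r1c3 = 1 (sole candidate).
r3c2 = 3: row 3 has {4,5}; col 2 has {1,2,4,5,6}; box has {4,5,6} → only 3 remains.
r3c5 = 6: row 3 has {3,4,5}; col 5 has {1,2}; box has {5} → only 6 remains.
r4c6 = 2 (sole candidate).
r1c5 = 5 (sole candidate).
r1c6 = 6 (sole candidate).
r3c4 = 1: row 3 has {3,4,5,6}; col 4 has {4,6}; box has {2,5,6} → only 1 remains.
r4c1 = 1 (sole candidate).
r4c4 = 3 (sole candidate).
r4c5 = 4 (sole candidate).
r6c4 = 5 (sole candidate).
r6c5 = 3 (sole candidate).
r1c4 = 2 (sole candidate).
r3c1 = 2: row 3 has {1,3,4,5,6}; col 1 has {1,3,4,5,6}; box has {1,3,4,5,6} → only 2 remains.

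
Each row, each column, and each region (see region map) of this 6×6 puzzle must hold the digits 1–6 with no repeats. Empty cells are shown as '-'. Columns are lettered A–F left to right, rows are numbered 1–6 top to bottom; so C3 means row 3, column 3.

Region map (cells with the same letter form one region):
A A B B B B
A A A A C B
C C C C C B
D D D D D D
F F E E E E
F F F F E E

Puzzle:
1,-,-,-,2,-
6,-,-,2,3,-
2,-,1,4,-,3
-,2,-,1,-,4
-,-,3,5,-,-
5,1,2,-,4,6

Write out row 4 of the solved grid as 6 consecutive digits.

D1 = 6 (sole candidate).
F1 = 5 (sole candidate).
F2 = 1 (sole candidate).
A4 = 3: row 4 has {1,2,4}; col 1 has {1,2,5,6}; region has {1,2,4} → only 3 remains.
A5 = 4 (sole candidate).
B5 = 6 (sole candidate).
E5 = 1 (sole candidate).
F5 = 2 (sole candidate).
D6 = 3 (sole candidate).
C1 = 4 (sole candidate).
C2 = 5 (sole candidate).
B3 = 5 (sole candidate).
E3 = 6 (sole candidate).
C4 = 6: row 4 has {1,2,3,4}; col 3 has {1,2,3,4,5}; region has {1,2,3,4} → only 6 remains.
E4 = 5: row 4 has {1,2,3,4,6}; col 5 has {1,2,3,4,6}; region has {1,2,3,4,6} → only 5 remains.

326154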